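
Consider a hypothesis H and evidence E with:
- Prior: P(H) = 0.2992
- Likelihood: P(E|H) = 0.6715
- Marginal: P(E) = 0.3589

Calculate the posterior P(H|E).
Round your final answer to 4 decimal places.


Using Bayes' theorem:

P(H|E) = P(E|H) × P(H) / P(E)
       = 0.6715 × 0.2992 / 0.3589
       = 0.20091280 / 0.3589
       = 0.5598

The evidence strengthens our belief in H.
Prior: 0.2992 → Posterior: 0.5598


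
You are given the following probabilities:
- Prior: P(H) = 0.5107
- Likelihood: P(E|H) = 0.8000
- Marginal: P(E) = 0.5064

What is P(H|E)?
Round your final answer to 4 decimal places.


Using Bayes' theorem:

P(H|E) = P(E|H) × P(H) / P(E)
       = 0.8000 × 0.5107 / 0.5064
       = 0.40856000 / 0.5064
       = 0.8068

The evidence strengthens our belief in H.
Prior: 0.5107 → Posterior: 0.8068


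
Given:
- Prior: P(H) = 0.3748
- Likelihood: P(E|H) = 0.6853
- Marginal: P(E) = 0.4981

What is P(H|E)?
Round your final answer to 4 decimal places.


Using Bayes' theorem:

P(H|E) = P(E|H) × P(H) / P(E)
       = 0.6853 × 0.3748 / 0.4981
       = 0.25685044 / 0.4981
       = 0.5157

The evidence strengthens our belief in H.
Prior: 0.3748 → Posterior: 0.5157


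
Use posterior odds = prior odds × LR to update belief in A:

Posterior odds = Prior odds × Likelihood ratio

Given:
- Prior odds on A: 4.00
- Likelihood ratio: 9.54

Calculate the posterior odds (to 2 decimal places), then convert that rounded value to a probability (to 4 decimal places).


Step 1: Calculate posterior odds
Posterior odds = Prior odds × LR
               = 4.00 × 9.54
               = 38.16

Step 2: Convert to probability
P(A|E) = Posterior odds / (1 + Posterior odds)
       = 38.16 / (1 + 38.16)
       = 38.16 / 39.16
       = 0.9745

The evidence increased P(A) from 0.8000 to 0.9745.


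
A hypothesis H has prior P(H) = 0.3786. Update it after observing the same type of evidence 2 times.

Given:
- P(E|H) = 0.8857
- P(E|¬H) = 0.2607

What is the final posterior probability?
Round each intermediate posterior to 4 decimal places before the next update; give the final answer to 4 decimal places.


Sequential Bayesian updating:

Initial prior: P(H) = 0.3786

Update 1:
  P(E) = 0.8857 × 0.3786 + 0.2607 × 0.6214 = 0.33532602 + 0.16199898 = 0.49732500
  P(H|E) = 0.33532602 / 0.49732500 = 0.6743

Update 2:
  P(E) = 0.8857 × 0.6743 + 0.2607 × 0.3257 = 0.59722751 + 0.08490999 = 0.68213750
  P(H|E) = 0.59722751 / 0.68213750 = 0.8755

Final posterior: 0.8755


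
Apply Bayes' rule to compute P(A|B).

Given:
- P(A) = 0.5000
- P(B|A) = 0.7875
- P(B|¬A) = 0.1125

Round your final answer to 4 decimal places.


Bayes' theorem: P(A|B) = P(B|A) × P(A) / P(B)

Step 1: Calculate P(B) using law of total probability
P(B) = P(B|A)P(A) + P(B|¬A)P(¬A)
     = 0.7875 × 0.5000 + 0.1125 × 0.5000
     = 0.39375000 + 0.05625000
     = 0.45000000

Step 2: Apply Bayes' theorem
P(A|B) = P(B|A) × P(A) / P(B)
       = 0.39375000 / 0.45000000
       = 0.8750


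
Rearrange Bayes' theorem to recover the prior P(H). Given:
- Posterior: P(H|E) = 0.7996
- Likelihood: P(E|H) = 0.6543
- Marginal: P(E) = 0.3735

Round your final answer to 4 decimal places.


From Bayes' theorem: P(H|E) = P(E|H) × P(H) / P(E)

Rearranging for P(H):
P(H) = P(H|E) × P(E) / P(E|H)
     = 0.7996 × 0.3735 / 0.6543
     = 0.29865060 / 0.6543
     = 0.4564


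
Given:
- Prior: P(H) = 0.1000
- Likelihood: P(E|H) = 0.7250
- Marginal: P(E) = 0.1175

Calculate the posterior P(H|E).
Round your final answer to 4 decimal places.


Using Bayes' theorem:

P(H|E) = P(E|H) × P(H) / P(E)
       = 0.7250 × 0.1000 / 0.1175
       = 0.07250000 / 0.1175
       = 0.6170

The evidence strengthens our belief in H.
Prior: 0.1000 → Posterior: 0.6170


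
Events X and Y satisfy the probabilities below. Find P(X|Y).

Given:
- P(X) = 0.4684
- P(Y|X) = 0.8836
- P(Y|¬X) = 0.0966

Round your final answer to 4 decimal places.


Bayes' theorem: P(X|Y) = P(Y|X) × P(X) / P(Y)

Step 1: Calculate P(Y) using law of total probability
P(Y) = P(Y|X)P(X) + P(Y|¬X)P(¬X)
     = 0.8836 × 0.4684 + 0.0966 × 0.5316
     = 0.41387824 + 0.05135256
     = 0.46523080

Step 2: Apply Bayes' theorem
P(X|Y) = P(Y|X) × P(X) / P(Y)
       = 0.41387824 / 0.46523080
       = 0.8896


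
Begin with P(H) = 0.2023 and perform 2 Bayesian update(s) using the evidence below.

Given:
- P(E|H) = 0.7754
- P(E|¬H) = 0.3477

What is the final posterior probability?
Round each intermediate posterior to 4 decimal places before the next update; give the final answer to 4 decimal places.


Sequential Bayesian updating:

Initial prior: P(H) = 0.2023

Update 1:
  P(E) = 0.7754 × 0.2023 + 0.3477 × 0.7977 = 0.15686342 + 0.27736029 = 0.43422371
  P(H|E) = 0.15686342 / 0.43422371 = 0.3613

Update 2:
  P(E) = 0.7754 × 0.3613 + 0.3477 × 0.6387 = 0.28015202 + 0.22207599 = 0.50222801
  P(H|E) = 0.28015202 / 0.50222801 = 0.5578

Final posterior: 0.5578


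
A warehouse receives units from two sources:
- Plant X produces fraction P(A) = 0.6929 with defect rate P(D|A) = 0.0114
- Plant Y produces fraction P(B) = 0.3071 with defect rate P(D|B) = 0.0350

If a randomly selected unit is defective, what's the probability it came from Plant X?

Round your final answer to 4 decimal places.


Let A = from Plant X, D = defective

Given:
- P(A) = 0.6929, P(B) = 0.3071
- P(D|A) = 0.0114, P(D|B) = 0.0350

Step 1: Find P(D)
P(D) = P(D|A)P(A) + P(D|B)P(B)
     = 0.0114 × 0.6929 + 0.0350 × 0.3071
     = 0.00789906 + 0.01074850
     = 0.01864756

Step 2: Apply Bayes' theorem
P(A|D) = P(D|A)P(A) / P(D)
       = 0.00789906 / 0.01864756
       = 0.4236


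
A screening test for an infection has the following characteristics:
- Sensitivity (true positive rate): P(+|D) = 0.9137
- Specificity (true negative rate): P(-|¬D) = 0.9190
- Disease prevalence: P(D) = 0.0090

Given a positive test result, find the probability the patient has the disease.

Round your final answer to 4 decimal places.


Let D = has disease, + = positive test

Given:
- P(D) = 0.0090 (prevalence)
- P(+|D) = 0.9137 (sensitivity)
- P(-|¬D) = 0.9190 (specificity)
- P(+|¬D) = 0.0810 (false positive rate = 1 - specificity)

Step 1: Find P(+)
P(+) = P(+|D)P(D) + P(+|¬D)P(¬D)
     = 0.9137 × 0.0090 + 0.0810 × 0.9910
     = 0.00822330 + 0.08027100
     = 0.08849430

Step 2: Apply Bayes' theorem for P(D|+)
P(D|+) = P(+|D)P(D) / P(+)
       = 0.00822330 / 0.08849430
       = 0.0929


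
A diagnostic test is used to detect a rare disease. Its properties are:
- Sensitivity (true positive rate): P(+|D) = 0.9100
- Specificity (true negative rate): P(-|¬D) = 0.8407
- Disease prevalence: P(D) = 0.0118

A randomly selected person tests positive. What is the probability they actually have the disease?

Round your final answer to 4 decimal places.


Let D = has disease, + = positive test

Given:
- P(D) = 0.0118 (prevalence)
- P(+|D) = 0.9100 (sensitivity)
- P(-|¬D) = 0.8407 (specificity)
- P(+|¬D) = 0.1593 (false positive rate = 1 - specificity)

Step 1: Find P(+)
P(+) = P(+|D)P(D) + P(+|¬D)P(¬D)
     = 0.9100 × 0.0118 + 0.1593 × 0.9882
     = 0.01073800 + 0.15742026
     = 0.16815826

Step 2: Apply Bayes' theorem for P(D|+)
P(D|+) = P(+|D)P(D) / P(+)
       = 0.01073800 / 0.16815826
       = 0.0639


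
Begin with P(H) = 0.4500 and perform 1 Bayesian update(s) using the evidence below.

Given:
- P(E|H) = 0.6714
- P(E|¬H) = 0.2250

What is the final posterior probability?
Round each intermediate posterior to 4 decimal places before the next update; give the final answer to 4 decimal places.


Sequential Bayesian updating:

Initial prior: P(H) = 0.4500

Update 1:
  P(E) = 0.6714 × 0.4500 + 0.2250 × 0.5500 = 0.30213000 + 0.12375000 = 0.42588000
  P(H|E) = 0.30213000 / 0.42588000 = 0.7094

Final posterior: 0.7094


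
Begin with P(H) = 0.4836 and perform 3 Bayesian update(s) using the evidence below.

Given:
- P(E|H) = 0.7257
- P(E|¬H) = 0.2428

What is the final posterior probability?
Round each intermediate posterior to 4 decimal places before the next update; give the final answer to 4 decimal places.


Sequential Bayesian updating:

Initial prior: P(H) = 0.4836

Update 1:
  P(E) = 0.7257 × 0.4836 + 0.2428 × 0.5164 = 0.35094852 + 0.12538192 = 0.47633044
  P(H|E) = 0.35094852 / 0.47633044 = 0.7368

Update 2:
  P(E) = 0.7257 × 0.7368 + 0.2428 × 0.2632 = 0.53469576 + 0.06390496 = 0.59860072
  P(H|E) = 0.53469576 / 0.59860072 = 0.8932

Update 3:
  P(E) = 0.7257 × 0.8932 + 0.2428 × 0.1068 = 0.64819524 + 0.02593104 = 0.67412628
  P(H|E) = 0.64819524 / 0.67412628 = 0.9615

Final posterior: 0.9615


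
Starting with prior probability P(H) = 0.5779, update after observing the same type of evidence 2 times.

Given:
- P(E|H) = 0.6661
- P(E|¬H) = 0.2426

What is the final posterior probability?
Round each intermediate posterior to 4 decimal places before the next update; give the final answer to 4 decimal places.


Sequential Bayesian updating:

Initial prior: P(H) = 0.5779

Update 1:
  P(E) = 0.6661 × 0.5779 + 0.2426 × 0.4221 = 0.38493919 + 0.10240146 = 0.48734065
  P(H|E) = 0.38493919 / 0.48734065 = 0.7899

Update 2:
  P(E) = 0.6661 × 0.7899 + 0.2426 × 0.2101 = 0.52615239 + 0.05097026 = 0.57712265
  P(H|E) = 0.52615239 / 0.57712265 = 0.9117

Final posterior: 0.9117


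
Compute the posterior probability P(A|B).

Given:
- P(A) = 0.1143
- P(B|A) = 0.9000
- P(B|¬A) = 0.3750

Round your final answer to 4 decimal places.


Bayes' theorem: P(A|B) = P(B|A) × P(A) / P(B)

Step 1: Calculate P(B) using law of total probability
P(B) = P(B|A)P(A) + P(B|¬A)P(¬A)
     = 0.9000 × 0.1143 + 0.3750 × 0.8857
     = 0.10287000 + 0.33213750
     = 0.43500750

Step 2: Apply Bayes' theorem
P(A|B) = P(B|A) × P(A) / P(B)
       = 0.10287000 / 0.43500750
       = 0.2365


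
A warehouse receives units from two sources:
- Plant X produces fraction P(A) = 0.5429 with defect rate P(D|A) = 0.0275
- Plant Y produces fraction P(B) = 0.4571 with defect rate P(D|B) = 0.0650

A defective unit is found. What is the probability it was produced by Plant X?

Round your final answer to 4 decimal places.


Let A = from Plant X, D = defective

Given:
- P(A) = 0.5429, P(B) = 0.4571
- P(D|A) = 0.0275, P(D|B) = 0.0650

Step 1: Find P(D)
P(D) = P(D|A)P(A) + P(D|B)P(B)
     = 0.0275 × 0.5429 + 0.0650 × 0.4571
     = 0.01492975 + 0.02971150
     = 0.04464125

Step 2: Apply Bayes' theorem
P(A|D) = P(D|A)P(A) / P(D)
       = 0.01492975 / 0.04464125
       = 0.3344


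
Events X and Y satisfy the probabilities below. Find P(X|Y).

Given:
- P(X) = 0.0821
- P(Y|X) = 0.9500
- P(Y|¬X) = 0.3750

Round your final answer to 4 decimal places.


Bayes' theorem: P(X|Y) = P(Y|X) × P(X) / P(Y)

Step 1: Calculate P(Y) using law of total probability
P(Y) = P(Y|X)P(X) + P(Y|¬X)P(¬X)
     = 0.9500 × 0.0821 + 0.3750 × 0.9179
     = 0.07799500 + 0.34421250
     = 0.42220750

Step 2: Apply Bayes' theorem
P(X|Y) = P(Y|X) × P(X) / P(Y)
       = 0.07799500 / 0.42220750
       = 0.1847


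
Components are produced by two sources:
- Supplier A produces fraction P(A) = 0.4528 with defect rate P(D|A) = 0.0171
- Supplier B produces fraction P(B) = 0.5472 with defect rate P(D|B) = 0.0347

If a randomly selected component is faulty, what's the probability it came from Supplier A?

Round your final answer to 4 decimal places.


Let A = from Supplier A, D = faulty

Given:
- P(A) = 0.4528, P(B) = 0.5472
- P(D|A) = 0.0171, P(D|B) = 0.0347

Step 1: Find P(D)
P(D) = P(D|A)P(A) + P(D|B)P(B)
     = 0.0171 × 0.4528 + 0.0347 × 0.5472
     = 0.00774288 + 0.01898784
     = 0.02673072

Step 2: Apply Bayes' theorem
P(A|D) = P(D|A)P(A) / P(D)
       = 0.00774288 / 0.02673072
       = 0.2897


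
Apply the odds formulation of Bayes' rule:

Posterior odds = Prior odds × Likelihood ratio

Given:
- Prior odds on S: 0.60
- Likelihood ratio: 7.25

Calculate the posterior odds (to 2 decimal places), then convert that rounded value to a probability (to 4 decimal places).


Step 1: Calculate posterior odds
Posterior odds = Prior odds × LR
               = 0.60 × 7.25
               = 4.35

Step 2: Convert to probability
P(S|E) = Posterior odds / (1 + Posterior odds)
       = 4.35 / (1 + 4.35)
       = 4.35 / 5.35
       = 0.8131

The evidence increased P(S) from 0.3750 to 0.8131.


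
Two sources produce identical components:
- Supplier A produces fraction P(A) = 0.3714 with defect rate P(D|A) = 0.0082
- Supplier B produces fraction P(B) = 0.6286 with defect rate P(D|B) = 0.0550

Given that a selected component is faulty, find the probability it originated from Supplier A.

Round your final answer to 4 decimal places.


Let A = from Supplier A, D = faulty

Given:
- P(A) = 0.3714, P(B) = 0.6286
- P(D|A) = 0.0082, P(D|B) = 0.0550

Step 1: Find P(D)
P(D) = P(D|A)P(A) + P(D|B)P(B)
     = 0.0082 × 0.3714 + 0.0550 × 0.6286
     = 0.00304548 + 0.03457300
     = 0.03761848

Step 2: Apply Bayes' theorem
P(A|D) = P(D|A)P(A) / P(D)
       = 0.00304548 / 0.03761848
       = 0.0810


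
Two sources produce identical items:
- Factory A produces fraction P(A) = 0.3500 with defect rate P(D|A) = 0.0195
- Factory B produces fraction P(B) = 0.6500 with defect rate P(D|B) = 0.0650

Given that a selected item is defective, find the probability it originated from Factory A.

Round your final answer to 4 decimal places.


Let A = from Factory A, D = defective

Given:
- P(A) = 0.3500, P(B) = 0.6500
- P(D|A) = 0.0195, P(D|B) = 0.0650

Step 1: Find P(D)
P(D) = P(D|A)P(A) + P(D|B)P(B)
     = 0.0195 × 0.3500 + 0.0650 × 0.6500
     = 0.00682500 + 0.04225000
     = 0.04907500

Step 2: Apply Bayes' theorem
P(A|D) = P(D|A)P(A) / P(D)
       = 0.00682500 / 0.04907500
       = 0.1391


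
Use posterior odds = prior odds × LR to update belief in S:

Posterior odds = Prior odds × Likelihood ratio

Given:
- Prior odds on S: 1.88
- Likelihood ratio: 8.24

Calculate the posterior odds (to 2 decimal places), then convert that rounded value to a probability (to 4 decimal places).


Step 1: Calculate posterior odds
Posterior odds = Prior odds × LR
               = 1.88 × 8.24
               = 15.49

Step 2: Convert to probability
P(S|E) = Posterior odds / (1 + Posterior odds)
       = 15.49 / (1 + 15.49)
       = 15.49 / 16.49
       = 0.9394

The evidence increased P(S) from 0.6528 to 0.9394.


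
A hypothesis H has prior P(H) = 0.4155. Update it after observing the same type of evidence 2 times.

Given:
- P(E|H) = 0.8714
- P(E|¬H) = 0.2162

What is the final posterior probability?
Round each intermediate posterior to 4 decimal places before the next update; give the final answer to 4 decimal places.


Sequential Bayesian updating:

Initial prior: P(H) = 0.4155

Update 1:
  P(E) = 0.8714 × 0.4155 + 0.2162 × 0.5845 = 0.36206670 + 0.12636890 = 0.48843560
  P(H|E) = 0.36206670 / 0.48843560 = 0.7413

Update 2:
  P(E) = 0.8714 × 0.7413 + 0.2162 × 0.2587 = 0.64596882 + 0.05593094 = 0.70189976
  P(H|E) = 0.64596882 / 0.70189976 = 0.9203

Final posterior: 0.9203


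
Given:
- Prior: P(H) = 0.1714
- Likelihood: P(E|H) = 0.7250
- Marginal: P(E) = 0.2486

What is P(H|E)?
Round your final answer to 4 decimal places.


Using Bayes' theorem:

P(H|E) = P(E|H) × P(H) / P(E)
       = 0.7250 × 0.1714 / 0.2486
       = 0.12426500 / 0.2486
       = 0.4999

The evidence strengthens our belief in H.
Prior: 0.1714 → Posterior: 0.4999


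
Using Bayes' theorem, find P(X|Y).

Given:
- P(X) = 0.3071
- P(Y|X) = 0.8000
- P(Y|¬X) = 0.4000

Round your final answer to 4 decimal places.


Bayes' theorem: P(X|Y) = P(Y|X) × P(X) / P(Y)

Step 1: Calculate P(Y) using law of total probability
P(Y) = P(Y|X)P(X) + P(Y|¬X)P(¬X)
     = 0.8000 × 0.3071 + 0.4000 × 0.6929
     = 0.24568000 + 0.27716000
     = 0.52284000

Step 2: Apply Bayes' theorem
P(X|Y) = P(Y|X) × P(X) / P(Y)
       = 0.24568000 / 0.52284000
       = 0.4699


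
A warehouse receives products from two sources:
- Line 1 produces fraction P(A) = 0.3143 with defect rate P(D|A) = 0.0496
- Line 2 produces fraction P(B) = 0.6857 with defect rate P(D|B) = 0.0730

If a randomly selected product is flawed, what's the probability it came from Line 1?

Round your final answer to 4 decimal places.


Let A = from Line 1, D = flawed

Given:
- P(A) = 0.3143, P(B) = 0.6857
- P(D|A) = 0.0496, P(D|B) = 0.0730

Step 1: Find P(D)
P(D) = P(D|A)P(A) + P(D|B)P(B)
     = 0.0496 × 0.3143 + 0.0730 × 0.6857
     = 0.01558928 + 0.05005610
     = 0.06564538

Step 2: Apply Bayes' theorem
P(A|D) = P(D|A)P(A) / P(D)
       = 0.01558928 / 0.06564538
       = 0.2375


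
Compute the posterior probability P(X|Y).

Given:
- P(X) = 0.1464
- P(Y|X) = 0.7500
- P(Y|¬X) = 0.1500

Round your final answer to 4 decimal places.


Bayes' theorem: P(X|Y) = P(Y|X) × P(X) / P(Y)

Step 1: Calculate P(Y) using law of total probability
P(Y) = P(Y|X)P(X) + P(Y|¬X)P(¬X)
     = 0.7500 × 0.1464 + 0.1500 × 0.8536
     = 0.10980000 + 0.12804000
     = 0.23784000

Step 2: Apply Bayes' theorem
P(X|Y) = P(Y|X) × P(X) / P(Y)
       = 0.10980000 / 0.23784000
       = 0.4617


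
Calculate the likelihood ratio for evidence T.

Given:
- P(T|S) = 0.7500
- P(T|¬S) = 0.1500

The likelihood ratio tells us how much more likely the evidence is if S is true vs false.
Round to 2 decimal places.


Likelihood Ratio (LR) = P(T|S) / P(T|¬S)

LR = 0.7500 / 0.1500
   = 5.00

The evidence is 5.00 times more likely if S is true than if S is false.
LR > 1, so observing T raises the odds in favor of S.


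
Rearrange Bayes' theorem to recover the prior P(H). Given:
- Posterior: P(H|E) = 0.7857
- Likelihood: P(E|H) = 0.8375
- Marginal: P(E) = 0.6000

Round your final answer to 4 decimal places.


From Bayes' theorem: P(H|E) = P(E|H) × P(H) / P(E)

Rearranging for P(H):
P(H) = P(H|E) × P(E) / P(E|H)
     = 0.7857 × 0.6000 / 0.8375
     = 0.47142000 / 0.8375
     = 0.5629


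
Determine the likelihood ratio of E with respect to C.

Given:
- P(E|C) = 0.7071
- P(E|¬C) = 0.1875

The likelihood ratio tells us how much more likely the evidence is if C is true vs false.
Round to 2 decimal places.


Likelihood Ratio (LR) = P(E|C) / P(E|¬C)

LR = 0.7071 / 0.1875
   = 3.77

The evidence is 3.77 times more likely if C is true than if C is false.
LR > 1, so observing E raises the odds in favor of C.


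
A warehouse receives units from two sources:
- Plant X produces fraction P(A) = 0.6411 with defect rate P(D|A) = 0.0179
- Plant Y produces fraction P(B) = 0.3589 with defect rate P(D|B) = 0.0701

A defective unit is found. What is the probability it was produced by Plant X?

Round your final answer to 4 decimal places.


Let A = from Plant X, D = defective

Given:
- P(A) = 0.6411, P(B) = 0.3589
- P(D|A) = 0.0179, P(D|B) = 0.0701

Step 1: Find P(D)
P(D) = P(D|A)P(A) + P(D|B)P(B)
     = 0.0179 × 0.6411 + 0.0701 × 0.3589
     = 0.01147569 + 0.02515889
     = 0.03663458

Step 2: Apply Bayes' theorem
P(A|D) = P(D|A)P(A) / P(D)
       = 0.01147569 / 0.03663458
       = 0.3132


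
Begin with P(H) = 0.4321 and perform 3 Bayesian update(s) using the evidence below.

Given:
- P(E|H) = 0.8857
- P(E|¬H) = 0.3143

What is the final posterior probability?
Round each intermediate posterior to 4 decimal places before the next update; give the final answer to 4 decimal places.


Sequential Bayesian updating:

Initial prior: P(H) = 0.4321

Update 1:
  P(E) = 0.8857 × 0.4321 + 0.3143 × 0.5679 = 0.38271097 + 0.17849097 = 0.56120194
  P(H|E) = 0.38271097 / 0.56120194 = 0.6819

Update 2:
  P(E) = 0.8857 × 0.6819 + 0.3143 × 0.3181 = 0.60395883 + 0.09997883 = 0.70393766
  P(H|E) = 0.60395883 / 0.70393766 = 0.8580

Update 3:
  P(E) = 0.8857 × 0.8580 + 0.3143 × 0.1420 = 0.75993060 + 0.04463060 = 0.80456120
  P(H|E) = 0.75993060 / 0.80456120 = 0.9445

Final posterior: 0.9445


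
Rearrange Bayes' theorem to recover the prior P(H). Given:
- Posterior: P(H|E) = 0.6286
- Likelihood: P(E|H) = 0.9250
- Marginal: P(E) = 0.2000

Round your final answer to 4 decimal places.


From Bayes' theorem: P(H|E) = P(E|H) × P(H) / P(E)

Rearranging for P(H):
P(H) = P(H|E) × P(E) / P(E|H)
     = 0.6286 × 0.2000 / 0.9250
     = 0.12572000 / 0.9250
     = 0.1359


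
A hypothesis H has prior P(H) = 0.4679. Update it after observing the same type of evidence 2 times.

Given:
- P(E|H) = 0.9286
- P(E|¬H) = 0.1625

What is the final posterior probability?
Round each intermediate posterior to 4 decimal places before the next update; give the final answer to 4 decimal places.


Sequential Bayesian updating:

Initial prior: P(H) = 0.4679

Update 1:
  P(E) = 0.9286 × 0.4679 + 0.1625 × 0.5321 = 0.43449194 + 0.08646625 = 0.52095819
  P(H|E) = 0.43449194 / 0.52095819 = 0.8340

Update 2:
  P(E) = 0.9286 × 0.8340 + 0.1625 × 0.1660 = 0.77445240 + 0.02697500 = 0.80142740
  P(H|E) = 0.77445240 / 0.80142740 = 0.9663

Final posterior: 0.9663


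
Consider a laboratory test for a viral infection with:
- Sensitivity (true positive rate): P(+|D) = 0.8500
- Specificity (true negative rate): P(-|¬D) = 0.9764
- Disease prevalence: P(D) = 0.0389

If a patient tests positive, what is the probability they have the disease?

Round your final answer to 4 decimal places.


Let D = has disease, + = positive test

Given:
- P(D) = 0.0389 (prevalence)
- P(+|D) = 0.8500 (sensitivity)
- P(-|¬D) = 0.9764 (specificity)
- P(+|¬D) = 0.0236 (false positive rate = 1 - specificity)

Step 1: Find P(+)
P(+) = P(+|D)P(D) + P(+|¬D)P(¬D)
     = 0.8500 × 0.0389 + 0.0236 × 0.9611
     = 0.03306500 + 0.02268196
     = 0.05574696

Step 2: Apply Bayes' theorem for P(D|+)
P(D|+) = P(+|D)P(D) / P(+)
       = 0.03306500 / 0.05574696
       = 0.5931


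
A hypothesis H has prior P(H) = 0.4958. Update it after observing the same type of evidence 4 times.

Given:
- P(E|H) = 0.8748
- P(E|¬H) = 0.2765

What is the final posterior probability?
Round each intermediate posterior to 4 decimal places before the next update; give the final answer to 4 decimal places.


Sequential Bayesian updating:

Initial prior: P(H) = 0.4958

Update 1:
  P(E) = 0.8748 × 0.4958 + 0.2765 × 0.5042 = 0.43372584 + 0.13941130 = 0.57313714
  P(H|E) = 0.43372584 / 0.57313714 = 0.7568

Update 2:
  P(E) = 0.8748 × 0.7568 + 0.2765 × 0.2432 = 0.66204864 + 0.06724480 = 0.72929344
  P(H|E) = 0.66204864 / 0.72929344 = 0.9078

Update 3:
  P(E) = 0.8748 × 0.9078 + 0.2765 × 0.0922 = 0.79414344 + 0.02549330 = 0.81963674
  P(H|E) = 0.79414344 / 0.81963674 = 0.9689

Update 4:
  P(E) = 0.8748 × 0.9689 + 0.2765 × 0.0311 = 0.84759372 + 0.00859915 = 0.85619287
  P(H|E) = 0.84759372 / 0.85619287 = 0.9900

Final posterior: 0.9900


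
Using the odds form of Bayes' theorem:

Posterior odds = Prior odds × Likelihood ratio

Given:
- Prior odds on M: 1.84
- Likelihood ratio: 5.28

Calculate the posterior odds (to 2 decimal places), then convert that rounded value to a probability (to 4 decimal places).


Step 1: Calculate posterior odds
Posterior odds = Prior odds × LR
               = 1.84 × 5.28
               = 9.72

Step 2: Convert to probability
P(M|E) = Posterior odds / (1 + Posterior odds)
       = 9.72 / (1 + 9.72)
       = 9.72 / 10.72
       = 0.9067

The evidence increased P(M) from 0.6479 to 0.9067.


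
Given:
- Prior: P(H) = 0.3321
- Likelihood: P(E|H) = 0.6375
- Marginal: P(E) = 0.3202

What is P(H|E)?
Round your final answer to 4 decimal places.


Using Bayes' theorem:

P(H|E) = P(E|H) × P(H) / P(E)
       = 0.6375 × 0.3321 / 0.3202
       = 0.21171375 / 0.3202
       = 0.6612

The evidence strengthens our belief in H.
Prior: 0.3321 → Posterior: 0.6612


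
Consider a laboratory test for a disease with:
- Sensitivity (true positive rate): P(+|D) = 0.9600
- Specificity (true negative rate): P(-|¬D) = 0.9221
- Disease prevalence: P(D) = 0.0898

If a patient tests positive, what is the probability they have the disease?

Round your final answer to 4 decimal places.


Let D = has disease, + = positive test

Given:
- P(D) = 0.0898 (prevalence)
- P(+|D) = 0.9600 (sensitivity)
- P(-|¬D) = 0.9221 (specificity)
- P(+|¬D) = 0.0779 (false positive rate = 1 - specificity)

Step 1: Find P(+)
P(+) = P(+|D)P(D) + P(+|¬D)P(¬D)
     = 0.9600 × 0.0898 + 0.0779 × 0.9102
     = 0.08620800 + 0.07090458
     = 0.15711258

Step 2: Apply Bayes' theorem for P(D|+)
P(D|+) = P(+|D)P(D) / P(+)
       = 0.08620800 / 0.15711258
       = 0.5487


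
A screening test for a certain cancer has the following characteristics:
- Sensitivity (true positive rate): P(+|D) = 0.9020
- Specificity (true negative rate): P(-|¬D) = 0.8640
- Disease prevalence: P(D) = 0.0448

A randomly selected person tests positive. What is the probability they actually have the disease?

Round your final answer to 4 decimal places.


Let D = has disease, + = positive test

Given:
- P(D) = 0.0448 (prevalence)
- P(+|D) = 0.9020 (sensitivity)
- P(-|¬D) = 0.8640 (specificity)
- P(+|¬D) = 0.1360 (false positive rate = 1 - specificity)

Step 1: Find P(+)
P(+) = P(+|D)P(D) + P(+|¬D)P(¬D)
     = 0.9020 × 0.0448 + 0.1360 × 0.9552
     = 0.04040960 + 0.12990720
     = 0.17031680

Step 2: Apply Bayes' theorem for P(D|+)
P(D|+) = P(+|D)P(D) / P(+)
       = 0.04040960 / 0.17031680
       = 0.2373


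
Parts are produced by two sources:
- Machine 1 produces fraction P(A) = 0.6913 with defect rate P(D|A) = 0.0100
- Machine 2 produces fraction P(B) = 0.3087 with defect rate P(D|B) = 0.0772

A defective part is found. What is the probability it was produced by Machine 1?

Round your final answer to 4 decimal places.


Let A = from Machine 1, D = defective

Given:
- P(A) = 0.6913, P(B) = 0.3087
- P(D|A) = 0.0100, P(D|B) = 0.0772

Step 1: Find P(D)
P(D) = P(D|A)P(A) + P(D|B)P(B)
     = 0.0100 × 0.6913 + 0.0772 × 0.3087
     = 0.00691300 + 0.02383164
     = 0.03074464

Step 2: Apply Bayes' theorem
P(A|D) = P(D|A)P(A) / P(D)
       = 0.00691300 / 0.03074464
       = 0.2249


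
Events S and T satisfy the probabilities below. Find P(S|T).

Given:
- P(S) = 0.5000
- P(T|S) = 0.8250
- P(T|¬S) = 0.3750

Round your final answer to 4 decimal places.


Bayes' theorem: P(S|T) = P(T|S) × P(S) / P(T)

Step 1: Calculate P(T) using law of total probability
P(T) = P(T|S)P(S) + P(T|¬S)P(¬S)
     = 0.8250 × 0.5000 + 0.3750 × 0.5000
     = 0.41250000 + 0.18750000
     = 0.60000000

Step 2: Apply Bayes' theorem
P(S|T) = P(T|S) × P(S) / P(T)
       = 0.41250000 / 0.60000000
       = 0.6875


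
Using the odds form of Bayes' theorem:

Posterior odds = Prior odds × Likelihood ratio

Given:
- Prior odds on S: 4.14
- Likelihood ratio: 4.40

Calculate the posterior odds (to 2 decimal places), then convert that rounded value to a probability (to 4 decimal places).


Step 1: Calculate posterior odds
Posterior odds = Prior odds × LR
               = 4.14 × 4.40
               = 18.22

Step 2: Convert to probability
P(S|E) = Posterior odds / (1 + Posterior odds)
       = 18.22 / (1 + 18.22)
       = 18.22 / 19.22
       = 0.9480

The evidence increased P(S) from 0.8054 to 0.9480.


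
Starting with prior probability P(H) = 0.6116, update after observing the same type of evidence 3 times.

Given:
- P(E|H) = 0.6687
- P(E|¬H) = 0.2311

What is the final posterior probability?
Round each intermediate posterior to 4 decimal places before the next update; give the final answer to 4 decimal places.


Sequential Bayesian updating:

Initial prior: P(H) = 0.6116

Update 1:
  P(E) = 0.6687 × 0.6116 + 0.2311 × 0.3884 = 0.40897692 + 0.08975924 = 0.49873616
  P(H|E) = 0.40897692 / 0.49873616 = 0.8200

Update 2:
  P(E) = 0.6687 × 0.8200 + 0.2311 × 0.1800 = 0.54833400 + 0.04159800 = 0.58993200
  P(H|E) = 0.54833400 / 0.58993200 = 0.9295

Update 3:
  P(E) = 0.6687 × 0.9295 + 0.2311 × 0.0705 = 0.62155665 + 0.01629255 = 0.63784920
  P(H|E) = 0.62155665 / 0.63784920 = 0.9745

Final posterior: 0.9745


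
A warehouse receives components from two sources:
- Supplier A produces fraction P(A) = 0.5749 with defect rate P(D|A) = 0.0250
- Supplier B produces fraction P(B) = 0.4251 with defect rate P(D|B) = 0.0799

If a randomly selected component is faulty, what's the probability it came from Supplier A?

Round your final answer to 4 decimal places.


Let A = from Supplier A, D = faulty

Given:
- P(A) = 0.5749, P(B) = 0.4251
- P(D|A) = 0.0250, P(D|B) = 0.0799

Step 1: Find P(D)
P(D) = P(D|A)P(A) + P(D|B)P(B)
     = 0.0250 × 0.5749 + 0.0799 × 0.4251
     = 0.01437250 + 0.03396549
     = 0.04833799

Step 2: Apply Bayes' theorem
P(A|D) = P(D|A)P(A) / P(D)
       = 0.01437250 / 0.04833799
       = 0.2973


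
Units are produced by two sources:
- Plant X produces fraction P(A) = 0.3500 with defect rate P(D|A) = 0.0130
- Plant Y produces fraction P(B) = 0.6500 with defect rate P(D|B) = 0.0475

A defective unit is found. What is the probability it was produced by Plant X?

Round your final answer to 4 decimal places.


Let A = from Plant X, D = defective

Given:
- P(A) = 0.3500, P(B) = 0.6500
- P(D|A) = 0.0130, P(D|B) = 0.0475

Step 1: Find P(D)
P(D) = P(D|A)P(A) + P(D|B)P(B)
     = 0.0130 × 0.3500 + 0.0475 × 0.6500
     = 0.00455000 + 0.03087500
     = 0.03542500

Step 2: Apply Bayes' theorem
P(A|D) = P(D|A)P(A) / P(D)
       = 0.00455000 / 0.03542500
       = 0.1284


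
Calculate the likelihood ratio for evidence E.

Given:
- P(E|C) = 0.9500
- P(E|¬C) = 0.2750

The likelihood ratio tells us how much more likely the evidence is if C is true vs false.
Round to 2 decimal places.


Likelihood Ratio (LR) = P(E|C) / P(E|¬C)

LR = 0.9500 / 0.2750
   = 3.45

The evidence is 3.45 times more likely if C is true than if C is false.
LR > 1, so observing E raises the odds in favor of C.


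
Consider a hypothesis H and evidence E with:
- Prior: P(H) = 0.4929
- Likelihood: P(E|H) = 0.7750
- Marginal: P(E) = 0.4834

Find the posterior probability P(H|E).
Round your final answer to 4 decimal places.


Using Bayes' theorem:

P(H|E) = P(E|H) × P(H) / P(E)
       = 0.7750 × 0.4929 / 0.4834
       = 0.38199750 / 0.4834
       = 0.7902

The evidence strengthens our belief in H.
Prior: 0.4929 → Posterior: 0.7902


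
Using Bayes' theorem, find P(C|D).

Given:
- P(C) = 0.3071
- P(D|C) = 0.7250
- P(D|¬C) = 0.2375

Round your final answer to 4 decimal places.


Bayes' theorem: P(C|D) = P(D|C) × P(C) / P(D)

Step 1: Calculate P(D) using law of total probability
P(D) = P(D|C)P(C) + P(D|¬C)P(¬C)
     = 0.7250 × 0.3071 + 0.2375 × 0.6929
     = 0.22264750 + 0.16456375
     = 0.38721125

Step 2: Apply Bayes' theorem
P(C|D) = P(D|C) × P(C) / P(D)
       = 0.22264750 / 0.38721125
       = 0.5750


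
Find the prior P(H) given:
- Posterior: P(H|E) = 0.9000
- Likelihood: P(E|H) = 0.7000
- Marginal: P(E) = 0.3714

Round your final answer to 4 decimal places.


From Bayes' theorem: P(H|E) = P(E|H) × P(H) / P(E)

Rearranging for P(H):
P(H) = P(H|E) × P(E) / P(E|H)
     = 0.9000 × 0.3714 / 0.7000
     = 0.33426000 / 0.7000
     = 0.4775


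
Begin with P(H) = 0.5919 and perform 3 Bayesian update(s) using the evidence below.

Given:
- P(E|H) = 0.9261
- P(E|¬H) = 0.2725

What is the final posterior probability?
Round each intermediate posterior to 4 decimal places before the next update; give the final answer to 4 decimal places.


Sequential Bayesian updating:

Initial prior: P(H) = 0.5919

Update 1:
  P(E) = 0.9261 × 0.5919 + 0.2725 × 0.4081 = 0.54815859 + 0.11120725 = 0.65936584
  P(H|E) = 0.54815859 / 0.65936584 = 0.8313

Update 2:
  P(E) = 0.9261 × 0.8313 + 0.2725 × 0.1687 = 0.76986693 + 0.04597075 = 0.81583768
  P(H|E) = 0.76986693 / 0.81583768 = 0.9437

Update 3:
  P(E) = 0.9261 × 0.9437 + 0.2725 × 0.0563 = 0.87396057 + 0.01534175 = 0.88930232
  P(H|E) = 0.87396057 / 0.88930232 = 0.9827

Final posterior: 0.9827


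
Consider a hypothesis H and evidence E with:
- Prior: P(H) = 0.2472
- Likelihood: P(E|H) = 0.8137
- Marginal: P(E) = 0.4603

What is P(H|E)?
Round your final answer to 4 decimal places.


Using Bayes' theorem:

P(H|E) = P(E|H) × P(H) / P(E)
       = 0.8137 × 0.2472 / 0.4603
       = 0.20114664 / 0.4603
       = 0.4370

The evidence strengthens our belief in H.
Prior: 0.2472 → Posterior: 0.4370


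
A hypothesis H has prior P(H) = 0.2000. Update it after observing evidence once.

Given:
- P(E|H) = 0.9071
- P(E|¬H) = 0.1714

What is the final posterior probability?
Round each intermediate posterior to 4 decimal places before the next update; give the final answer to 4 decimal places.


Sequential Bayesian updating:

Initial prior: P(H) = 0.2000

Update 1:
  P(E) = 0.9071 × 0.2000 + 0.1714 × 0.8000 = 0.18142000 + 0.13712000 = 0.31854000
  P(H|E) = 0.18142000 / 0.31854000 = 0.5695

Final posterior: 0.5695


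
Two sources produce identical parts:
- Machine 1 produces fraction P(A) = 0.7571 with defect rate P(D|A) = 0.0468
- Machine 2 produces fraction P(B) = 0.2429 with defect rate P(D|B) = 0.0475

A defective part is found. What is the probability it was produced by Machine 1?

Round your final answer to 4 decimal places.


Let A = from Machine 1, D = defective

Given:
- P(A) = 0.7571, P(B) = 0.2429
- P(D|A) = 0.0468, P(D|B) = 0.0475

Step 1: Find P(D)
P(D) = P(D|A)P(A) + P(D|B)P(B)
     = 0.0468 × 0.7571 + 0.0475 × 0.2429
     = 0.03543228 + 0.01153775
     = 0.04697003

Step 2: Apply Bayes' theorem
P(A|D) = P(D|A)P(A) / P(D)
       = 0.03543228 / 0.04697003
       = 0.7544


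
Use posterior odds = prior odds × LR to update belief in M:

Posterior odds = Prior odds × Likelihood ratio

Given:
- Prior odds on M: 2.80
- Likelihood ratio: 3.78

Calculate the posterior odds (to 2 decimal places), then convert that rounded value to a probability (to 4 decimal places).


Step 1: Calculate posterior odds
Posterior odds = Prior odds × LR
               = 2.80 × 3.78
               = 10.58

Step 2: Convert to probability
P(M|E) = Posterior odds / (1 + Posterior odds)
       = 10.58 / (1 + 10.58)
       = 10.58 / 11.58
       = 0.9136

The evidence increased P(M) from 0.7368 to 0.9136.


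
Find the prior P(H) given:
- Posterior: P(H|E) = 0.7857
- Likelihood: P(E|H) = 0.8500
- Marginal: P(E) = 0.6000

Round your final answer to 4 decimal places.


From Bayes' theorem: P(H|E) = P(E|H) × P(H) / P(E)

Rearranging for P(H):
P(H) = P(H|E) × P(E) / P(E|H)
     = 0.7857 × 0.6000 / 0.8500
     = 0.47142000 / 0.8500
     = 0.5546


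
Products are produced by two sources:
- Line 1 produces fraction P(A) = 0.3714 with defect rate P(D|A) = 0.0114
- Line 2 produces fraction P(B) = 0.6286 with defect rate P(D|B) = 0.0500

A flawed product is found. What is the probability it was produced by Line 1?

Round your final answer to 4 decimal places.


Let A = from Line 1, D = flawed

Given:
- P(A) = 0.3714, P(B) = 0.6286
- P(D|A) = 0.0114, P(D|B) = 0.0500

Step 1: Find P(D)
P(D) = P(D|A)P(A) + P(D|B)P(B)
     = 0.0114 × 0.3714 + 0.0500 × 0.6286
     = 0.00423396 + 0.03143000
     = 0.03566396

Step 2: Apply Bayes' theorem
P(A|D) = P(D|A)P(A) / P(D)
       = 0.00423396 / 0.03566396
       = 0.1187


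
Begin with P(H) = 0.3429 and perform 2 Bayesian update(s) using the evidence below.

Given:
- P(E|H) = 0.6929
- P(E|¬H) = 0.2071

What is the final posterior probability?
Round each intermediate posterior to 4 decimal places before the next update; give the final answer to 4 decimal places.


Sequential Bayesian updating:

Initial prior: P(H) = 0.3429

Update 1:
  P(E) = 0.6929 × 0.3429 + 0.2071 × 0.6571 = 0.23759541 + 0.13608541 = 0.37368082
  P(H|E) = 0.23759541 / 0.37368082 = 0.6358

Update 2:
  P(E) = 0.6929 × 0.6358 + 0.2071 × 0.3642 = 0.44054582 + 0.07542582 = 0.51597164
  P(H|E) = 0.44054582 / 0.51597164 = 0.8538

Final posterior: 0.8538


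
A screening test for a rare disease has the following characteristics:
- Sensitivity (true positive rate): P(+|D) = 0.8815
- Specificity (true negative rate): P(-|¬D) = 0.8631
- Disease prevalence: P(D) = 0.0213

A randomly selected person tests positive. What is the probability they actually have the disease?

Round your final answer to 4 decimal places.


Let D = has disease, + = positive test

Given:
- P(D) = 0.0213 (prevalence)
- P(+|D) = 0.8815 (sensitivity)
- P(-|¬D) = 0.8631 (specificity)
- P(+|¬D) = 0.1369 (false positive rate = 1 - specificity)

Step 1: Find P(+)
P(+) = P(+|D)P(D) + P(+|¬D)P(¬D)
     = 0.8815 × 0.0213 + 0.1369 × 0.9787
     = 0.01877595 + 0.13398403
     = 0.15275998

Step 2: Apply Bayes' theorem for P(D|+)
P(D|+) = P(+|D)P(D) / P(+)
       = 0.01877595 / 0.15275998
       = 0.1229


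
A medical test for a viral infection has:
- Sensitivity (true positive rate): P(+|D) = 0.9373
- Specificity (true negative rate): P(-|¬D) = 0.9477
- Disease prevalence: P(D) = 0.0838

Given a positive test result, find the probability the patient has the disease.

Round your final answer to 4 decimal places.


Let D = has disease, + = positive test

Given:
- P(D) = 0.0838 (prevalence)
- P(+|D) = 0.9373 (sensitivity)
- P(-|¬D) = 0.9477 (specificity)
- P(+|¬D) = 0.0523 (false positive rate = 1 - specificity)

Step 1: Find P(+)
P(+) = P(+|D)P(D) + P(+|¬D)P(¬D)
     = 0.9373 × 0.0838 + 0.0523 × 0.9162
     = 0.07854574 + 0.04791726
     = 0.12646300

Step 2: Apply Bayes' theorem for P(D|+)
P(D|+) = P(+|D)P(D) / P(+)
       = 0.07854574 / 0.12646300
       = 0.6211


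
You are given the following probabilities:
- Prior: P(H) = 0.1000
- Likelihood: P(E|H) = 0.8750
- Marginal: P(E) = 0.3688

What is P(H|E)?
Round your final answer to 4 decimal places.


Using Bayes' theorem:

P(H|E) = P(E|H) × P(H) / P(E)
       = 0.8750 × 0.1000 / 0.3688
       = 0.08750000 / 0.3688
       = 0.2373

The evidence strengthens our belief in H.
Prior: 0.1000 → Posterior: 0.2373


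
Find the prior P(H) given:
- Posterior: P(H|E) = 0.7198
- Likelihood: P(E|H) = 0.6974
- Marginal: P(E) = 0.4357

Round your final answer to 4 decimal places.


From Bayes' theorem: P(H|E) = P(E|H) × P(H) / P(E)

Rearranging for P(H):
P(H) = P(H|E) × P(E) / P(E|H)
     = 0.7198 × 0.4357 / 0.6974
     = 0.31361686 / 0.6974
     = 0.4497


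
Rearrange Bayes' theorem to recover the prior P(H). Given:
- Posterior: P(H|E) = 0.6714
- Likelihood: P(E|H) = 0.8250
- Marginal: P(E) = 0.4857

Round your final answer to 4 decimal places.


From Bayes' theorem: P(H|E) = P(E|H) × P(H) / P(E)

Rearranging for P(H):
P(H) = P(H|E) × P(E) / P(E|H)
     = 0.6714 × 0.4857 / 0.8250
     = 0.32609898 / 0.8250
     = 0.3953


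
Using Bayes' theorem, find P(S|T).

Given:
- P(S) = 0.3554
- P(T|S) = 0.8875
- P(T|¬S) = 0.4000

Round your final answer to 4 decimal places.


Bayes' theorem: P(S|T) = P(T|S) × P(S) / P(T)

Step 1: Calculate P(T) using law of total probability
P(T) = P(T|S)P(S) + P(T|¬S)P(¬S)
     = 0.8875 × 0.3554 + 0.4000 × 0.6446
     = 0.31541750 + 0.25784000
     = 0.57325750

Step 2: Apply Bayes' theorem
P(S|T) = P(T|S) × P(S) / P(T)
       = 0.31541750 / 0.57325750
       = 0.5502


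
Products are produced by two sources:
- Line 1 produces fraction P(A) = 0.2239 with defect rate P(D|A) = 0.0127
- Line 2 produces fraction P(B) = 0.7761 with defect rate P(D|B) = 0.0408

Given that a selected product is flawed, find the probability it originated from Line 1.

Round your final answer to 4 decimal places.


Let A = from Line 1, D = flawed

Given:
- P(A) = 0.2239, P(B) = 0.7761
- P(D|A) = 0.0127, P(D|B) = 0.0408

Step 1: Find P(D)
P(D) = P(D|A)P(A) + P(D|B)P(B)
     = 0.0127 × 0.2239 + 0.0408 × 0.7761
     = 0.00284353 + 0.03166488
     = 0.03450841

Step 2: Apply Bayes' theorem
P(A|D) = P(D|A)P(A) / P(D)
       = 0.00284353 / 0.03450841
       = 0.0824


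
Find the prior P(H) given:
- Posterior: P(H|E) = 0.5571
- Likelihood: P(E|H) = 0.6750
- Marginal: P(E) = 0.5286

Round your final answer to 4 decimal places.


From Bayes' theorem: P(H|E) = P(E|H) × P(H) / P(E)

Rearranging for P(H):
P(H) = P(H|E) × P(E) / P(E|H)
     = 0.5571 × 0.5286 / 0.6750
     = 0.29448306 / 0.6750
     = 0.4363


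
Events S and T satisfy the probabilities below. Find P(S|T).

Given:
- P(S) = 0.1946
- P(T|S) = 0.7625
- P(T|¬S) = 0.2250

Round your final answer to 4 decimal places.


Bayes' theorem: P(S|T) = P(T|S) × P(S) / P(T)

Step 1: Calculate P(T) using law of total probability
P(T) = P(T|S)P(S) + P(T|¬S)P(¬S)
     = 0.7625 × 0.1946 + 0.2250 × 0.8054
     = 0.14838250 + 0.18121500
     = 0.32959750

Step 2: Apply Bayes' theorem
P(S|T) = P(T|S) × P(S) / P(T)
       = 0.14838250 / 0.32959750
       = 0.4502
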